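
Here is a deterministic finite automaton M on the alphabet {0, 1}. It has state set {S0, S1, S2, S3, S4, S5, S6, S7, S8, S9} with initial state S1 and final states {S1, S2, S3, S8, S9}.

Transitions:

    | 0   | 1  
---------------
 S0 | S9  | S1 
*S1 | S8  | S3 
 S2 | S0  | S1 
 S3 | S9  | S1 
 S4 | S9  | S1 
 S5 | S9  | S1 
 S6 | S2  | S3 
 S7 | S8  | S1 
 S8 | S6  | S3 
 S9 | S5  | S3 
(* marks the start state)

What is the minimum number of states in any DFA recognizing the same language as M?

Reachable states from the start: {S0,S1,S2,S3,S5,S6,S8,S9}. Unreachable: {S4,S7} — drop them.
Initial partition by acceptance: {S1,S2,S3,S8,S9} | {S0,S5,S6}.
Refine {S1,S2,S3,S8,S9} on symbol 0: members go to different blocks, giving {S2,S8,S9} and {S1,S3}.
No further refinement is possible. Final partition (3 blocks): {S2,S8,S9} | {S0,S5,S6} | {S1,S3}.

3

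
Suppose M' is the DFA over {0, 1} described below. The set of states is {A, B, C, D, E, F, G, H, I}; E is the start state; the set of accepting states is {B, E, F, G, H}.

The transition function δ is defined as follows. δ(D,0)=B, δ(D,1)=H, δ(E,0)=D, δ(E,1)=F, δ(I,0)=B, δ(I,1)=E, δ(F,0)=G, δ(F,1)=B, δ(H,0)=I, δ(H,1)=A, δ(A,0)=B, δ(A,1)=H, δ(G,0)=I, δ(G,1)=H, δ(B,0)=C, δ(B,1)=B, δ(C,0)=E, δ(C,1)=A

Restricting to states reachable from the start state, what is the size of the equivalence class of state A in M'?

2

All states are reachable from the start state.
Initial partition by acceptance: {B,E,F,G,H} | {A,C,D,I}.
Refine {B,E,F,G,H} on symbol 0: members go to different blocks, giving {B,E,G,H} and {F}.
Split {B,E,G,H} by δ(·,1) → {B,G} and {E} and {H}.
On input 1, block {B,G} splits into {B} and {G}.
On input 0, block {A,C,D,I} splits into {A,D,I} and {C}.
On input 1, block {A,D,I} splits into {A,D} and {I}.
No further refinement is possible. Final partition (8 blocks): {B} | {A,D} | {F} | {E} | {H} | {G} | {C} | {I}.
State A belongs to the block {A,D}, which has 2 states.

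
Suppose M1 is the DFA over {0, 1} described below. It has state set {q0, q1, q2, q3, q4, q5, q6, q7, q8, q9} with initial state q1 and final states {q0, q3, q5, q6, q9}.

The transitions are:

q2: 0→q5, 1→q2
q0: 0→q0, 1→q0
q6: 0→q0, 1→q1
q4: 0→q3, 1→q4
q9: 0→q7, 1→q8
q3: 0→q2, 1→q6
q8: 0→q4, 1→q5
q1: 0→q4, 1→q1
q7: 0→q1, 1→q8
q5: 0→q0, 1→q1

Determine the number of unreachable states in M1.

Starting at q1 and following transitions, the reachable set is {q0, q1, q2, q3, q4, q5, q6}. That leaves q7, q8, q9 unreachable — 3 in total.

3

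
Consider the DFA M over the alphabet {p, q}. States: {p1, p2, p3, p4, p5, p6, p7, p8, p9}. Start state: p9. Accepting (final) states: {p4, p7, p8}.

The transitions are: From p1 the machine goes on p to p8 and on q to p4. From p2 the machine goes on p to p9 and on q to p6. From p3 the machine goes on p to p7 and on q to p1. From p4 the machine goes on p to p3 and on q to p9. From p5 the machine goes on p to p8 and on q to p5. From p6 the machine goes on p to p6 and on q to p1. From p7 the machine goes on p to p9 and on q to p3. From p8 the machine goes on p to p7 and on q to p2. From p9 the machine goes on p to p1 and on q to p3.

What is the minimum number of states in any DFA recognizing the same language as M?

States {p5} cannot be reached from the start state, so discard them.
P0 = {p4,p7,p8} | {p1,p2,p3,p6,p9}.
Split {p4,p7,p8} by δ(·,p) → {p4,p7} and {p8}.
Split {p1,p2,p3,p6,p9} by δ(·,p) → {p2,p6,p9} and {p1} and {p3}.
On input p, block {p4,p7} splits into {p4} and {p7}.
Split {p2,p6,p9} by δ(·,p) → {p2,p6} and {p9}.
Split {p2,p6} by δ(·,p) → {p2} and {p6}.
Stable partition: {p4} | {p2} | {p8} | {p1} | {p3} | {p7} | {p9} | {p6} — 8 equivalence classes.

8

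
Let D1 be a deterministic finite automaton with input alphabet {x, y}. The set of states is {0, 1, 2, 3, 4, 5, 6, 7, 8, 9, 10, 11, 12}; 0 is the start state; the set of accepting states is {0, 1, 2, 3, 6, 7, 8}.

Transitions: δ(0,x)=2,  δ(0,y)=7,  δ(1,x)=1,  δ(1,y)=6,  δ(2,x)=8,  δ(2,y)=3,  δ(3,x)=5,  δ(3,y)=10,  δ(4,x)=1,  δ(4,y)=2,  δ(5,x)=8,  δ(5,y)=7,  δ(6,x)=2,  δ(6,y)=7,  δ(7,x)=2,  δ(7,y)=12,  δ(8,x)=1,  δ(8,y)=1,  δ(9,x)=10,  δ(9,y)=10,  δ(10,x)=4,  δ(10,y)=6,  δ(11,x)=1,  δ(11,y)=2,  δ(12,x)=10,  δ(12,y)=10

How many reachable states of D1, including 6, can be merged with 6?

States {9,11} cannot be reached from the start state, so discard them.
Start with accepting vs non-accepting: {0,1,2,3,6,7,8} | {4,5,10,12}.
On input x, block {0,1,2,3,6,7,8} splits into {0,1,2,6,7,8} and {3}.
On input y, block {0,1,2,6,7,8} splits into {0,1,6,8} and {2} and {7}.
Refine {0,1,6,8} on symbol x: members go to different blocks, giving {0,6} and {1,8}.
Split {4,5,10,12} by δ(·,x) → {4,5} and {10,12}.
Split {4,5} by δ(·,y) → {4} and {5}.
Split {1,8} by δ(·,y) → {1} and {8}.
On input x, block {10,12} splits into {10} and {12}.
The partition is now stable with 10 blocks: {0,6} | {4} | {3} | {2} | {7} | {1} | {10} | {5} | {8} | {12}.
The equivalence class containing 6 is {0,6}, of size 2.

2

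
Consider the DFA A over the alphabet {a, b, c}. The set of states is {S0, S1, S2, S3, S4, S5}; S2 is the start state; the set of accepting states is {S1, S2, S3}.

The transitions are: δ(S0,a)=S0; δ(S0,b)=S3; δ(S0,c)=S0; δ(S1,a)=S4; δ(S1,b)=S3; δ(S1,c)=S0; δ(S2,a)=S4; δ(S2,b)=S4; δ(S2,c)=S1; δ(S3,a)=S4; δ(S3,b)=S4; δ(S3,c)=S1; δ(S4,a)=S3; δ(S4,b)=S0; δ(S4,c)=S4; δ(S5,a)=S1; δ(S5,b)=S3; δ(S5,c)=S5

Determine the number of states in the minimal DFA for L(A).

4

States {S5} cannot be reached from the start state, so discard them.
Start with accepting vs non-accepting: {S1,S2,S3} | {S0,S4}.
On input b, block {S1,S2,S3} splits into {S2,S3} and {S1}.
Refine {S0,S4} on symbol a: members go to different blocks, giving {S0} and {S4}.
The partition is now stable with 4 blocks: {S2,S3} | {S0} | {S1} | {S4}.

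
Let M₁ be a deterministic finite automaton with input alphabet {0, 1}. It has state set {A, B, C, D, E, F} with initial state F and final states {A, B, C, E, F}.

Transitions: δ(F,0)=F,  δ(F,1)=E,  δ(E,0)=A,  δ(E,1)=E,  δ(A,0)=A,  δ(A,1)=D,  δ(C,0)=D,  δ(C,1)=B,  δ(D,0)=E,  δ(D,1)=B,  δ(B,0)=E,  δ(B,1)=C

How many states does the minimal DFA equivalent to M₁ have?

All states are reachable from the start state.
Initial partition by acceptance: {A,B,C,E,F} | {D}.
Split {A,B,C,E,F} by δ(·,0) → {A,B,E,F} and {C}.
Split {A,B,E,F} by δ(·,1) → {E,F} and {A} and {B}.
Split {E,F} by δ(·,0) → {E} and {F}.
No further refinement is possible. Final partition (6 blocks): {E} | {D} | {C} | {A} | {B} | {F}.

6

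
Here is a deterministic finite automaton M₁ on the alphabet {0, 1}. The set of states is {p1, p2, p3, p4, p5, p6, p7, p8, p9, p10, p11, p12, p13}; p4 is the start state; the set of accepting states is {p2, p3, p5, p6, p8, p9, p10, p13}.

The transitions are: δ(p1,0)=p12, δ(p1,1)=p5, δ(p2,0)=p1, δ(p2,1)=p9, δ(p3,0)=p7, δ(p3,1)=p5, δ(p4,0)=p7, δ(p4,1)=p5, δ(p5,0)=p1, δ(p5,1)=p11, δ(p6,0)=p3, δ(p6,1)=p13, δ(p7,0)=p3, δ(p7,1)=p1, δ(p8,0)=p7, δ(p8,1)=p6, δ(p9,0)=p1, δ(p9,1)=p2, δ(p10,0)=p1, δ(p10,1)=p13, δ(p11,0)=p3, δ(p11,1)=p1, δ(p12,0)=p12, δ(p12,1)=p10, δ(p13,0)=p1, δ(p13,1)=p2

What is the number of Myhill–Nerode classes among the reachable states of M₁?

States {p6,p8} cannot be reached from the start state, so discard them.
Initial partition by acceptance: {p2,p3,p5,p9,p10,p13} | {p1,p4,p7,p11,p12}.
Refine {p2,p3,p5,p9,p10,p13} on symbol 1: members go to different blocks, giving {p2,p3,p9,p10,p13} and {p5}.
Refine {p2,p3,p9,p10,p13} on symbol 1: members go to different blocks, giving {p2,p9,p10,p13} and {p3}.
Refine {p1,p4,p7,p11,p12} on symbol 0: members go to different blocks, giving {p1,p4,p12} and {p7,p11}.
On input 0, block {p1,p4,p12} splits into {p1,p12} and {p4}.
Split {p1,p12} by δ(·,1) → {p1} and {p12}.
No further refinement is possible. Final partition (7 blocks): {p2,p9,p10,p13} | {p1} | {p5} | {p3} | {p7,p11} | {p4} | {p12}.

7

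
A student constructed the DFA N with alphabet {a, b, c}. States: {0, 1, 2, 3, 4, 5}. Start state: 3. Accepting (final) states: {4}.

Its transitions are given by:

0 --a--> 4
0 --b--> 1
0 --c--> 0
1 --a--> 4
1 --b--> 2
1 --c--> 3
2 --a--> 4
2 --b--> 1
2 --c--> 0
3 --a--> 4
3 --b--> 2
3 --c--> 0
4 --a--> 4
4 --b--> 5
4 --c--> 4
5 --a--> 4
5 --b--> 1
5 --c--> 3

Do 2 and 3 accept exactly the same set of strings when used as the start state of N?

Every state is reachable, so we keep all 6.
Initial partition by acceptance: {4} | {0,1,2,3,5}.
No further refinement is possible. Final partition (2 blocks): {4} | {0,1,2,3,5}.
2 and 3 lie in the same block of the stable partition, so they are equivalent — no string distinguishes them.

Yes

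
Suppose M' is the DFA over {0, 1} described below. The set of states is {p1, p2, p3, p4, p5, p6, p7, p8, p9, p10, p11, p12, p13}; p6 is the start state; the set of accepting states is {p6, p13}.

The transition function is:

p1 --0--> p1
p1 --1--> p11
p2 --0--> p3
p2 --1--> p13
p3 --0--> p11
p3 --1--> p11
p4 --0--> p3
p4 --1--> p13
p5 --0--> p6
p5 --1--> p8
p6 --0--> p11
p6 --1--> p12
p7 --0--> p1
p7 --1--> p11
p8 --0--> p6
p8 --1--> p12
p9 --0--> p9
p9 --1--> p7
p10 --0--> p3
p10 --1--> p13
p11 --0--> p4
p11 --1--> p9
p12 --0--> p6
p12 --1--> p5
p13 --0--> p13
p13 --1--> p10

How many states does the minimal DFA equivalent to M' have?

8

First remove the unreachable states {p2}; 12 states remain.
Start with accepting vs non-accepting: {p6,p13} | {p1,p3,p4,p5,p7,p8,p9,p10,p11,p12}.
Split {p6,p13} by δ(·,0) → {p6} and {p13}.
On input 0, block {p1,p3,p4,p5,p7,p8,p9,p10,p11,p12} splits into {p1,p3,p4,p7,p9,p10,p11} and {p5,p8,p12}.
Refine {p1,p3,p4,p7,p9,p10,p11} on symbol 1: members go to different blocks, giving {p1,p3,p7,p9,p11} and {p4,p10}.
Refine {p1,p3,p7,p9,p11} on symbol 0: members go to different blocks, giving {p1,p3,p7,p9} and {p11}.
Split {p1,p3,p7,p9} by δ(·,0) → {p1,p7,p9} and {p3}.
Refine {p1,p7,p9} on symbol 1: members go to different blocks, giving {p1,p7} and {p9}.
No further refinement is possible. Final partition (8 blocks): {p6} | {p1,p7} | {p13} | {p5,p8,p12} | {p4,p10} | {p11} | {p3} | {p9}.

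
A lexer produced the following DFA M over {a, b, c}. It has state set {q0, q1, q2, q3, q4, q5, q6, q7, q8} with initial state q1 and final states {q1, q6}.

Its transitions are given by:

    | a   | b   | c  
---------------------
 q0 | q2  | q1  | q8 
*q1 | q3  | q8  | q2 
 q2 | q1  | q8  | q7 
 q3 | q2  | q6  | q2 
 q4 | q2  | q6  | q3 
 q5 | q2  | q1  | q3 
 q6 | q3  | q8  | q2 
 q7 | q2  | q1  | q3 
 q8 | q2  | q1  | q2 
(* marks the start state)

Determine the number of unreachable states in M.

3

No path from q1 leads to q0, q4, q5; the other 6 states are all reachable.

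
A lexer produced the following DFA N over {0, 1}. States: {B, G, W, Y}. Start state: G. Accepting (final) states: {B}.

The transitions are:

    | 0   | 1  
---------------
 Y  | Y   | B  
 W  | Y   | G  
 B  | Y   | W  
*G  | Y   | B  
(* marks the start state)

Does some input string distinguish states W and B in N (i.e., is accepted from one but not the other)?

Yes

Every state is reachable, so we keep all 4.
P0 = {B} | {G,W,Y}.
On input 1, block {G,W,Y} splits into {G,Y} and {W}.
Stable partition: {B} | {G,Y} | {W} — 3 equivalence classes.
W and B end up in different blocks, so they are distinguishable. For instance, the string 'ε' is accepted from only B.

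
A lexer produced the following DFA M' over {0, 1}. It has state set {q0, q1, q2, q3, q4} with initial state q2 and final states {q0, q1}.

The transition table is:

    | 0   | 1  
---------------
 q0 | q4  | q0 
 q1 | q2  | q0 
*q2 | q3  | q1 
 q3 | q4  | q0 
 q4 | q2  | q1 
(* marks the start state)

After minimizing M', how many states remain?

2

Every state is reachable, so we keep all 5.
Start with accepting vs non-accepting: {q0,q1} | {q2,q3,q4}.
No further refinement is possible. Final partition (2 blocks): {q0,q1} | {q2,q3,q4}.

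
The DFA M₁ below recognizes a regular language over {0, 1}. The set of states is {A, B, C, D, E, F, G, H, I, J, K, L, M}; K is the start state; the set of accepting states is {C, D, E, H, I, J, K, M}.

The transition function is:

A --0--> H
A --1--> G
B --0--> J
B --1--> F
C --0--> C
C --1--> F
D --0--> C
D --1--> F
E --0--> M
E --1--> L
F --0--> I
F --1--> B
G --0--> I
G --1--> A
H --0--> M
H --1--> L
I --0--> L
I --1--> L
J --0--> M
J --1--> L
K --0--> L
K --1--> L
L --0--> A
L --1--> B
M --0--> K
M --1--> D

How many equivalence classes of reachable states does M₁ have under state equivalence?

Reachable states from the start: {A,B,C,D,F,G,H,I,J,K,L,M}. Unreachable: {E} — drop them.
P0 = {C,D,H,I,J,K,M} | {A,B,F,G,L}.
Split {C,D,H,I,J,K,M} by δ(·,0) → {C,D,H,J,M} and {I,K}.
Refine {C,D,H,J,M} on symbol 0: members go to different blocks, giving {C,D,H,J} and {M}.
Refine {C,D,H,J} on symbol 0: members go to different blocks, giving {C,D} and {H,J}.
Split {A,B,F,G,L} by δ(·,0) → {A,B} and {F,G} and {L}.
Stable partition: {C,D} | {A,B} | {I,K} | {M} | {H,J} | {F,G} | {L} — 7 equivalence classes.

7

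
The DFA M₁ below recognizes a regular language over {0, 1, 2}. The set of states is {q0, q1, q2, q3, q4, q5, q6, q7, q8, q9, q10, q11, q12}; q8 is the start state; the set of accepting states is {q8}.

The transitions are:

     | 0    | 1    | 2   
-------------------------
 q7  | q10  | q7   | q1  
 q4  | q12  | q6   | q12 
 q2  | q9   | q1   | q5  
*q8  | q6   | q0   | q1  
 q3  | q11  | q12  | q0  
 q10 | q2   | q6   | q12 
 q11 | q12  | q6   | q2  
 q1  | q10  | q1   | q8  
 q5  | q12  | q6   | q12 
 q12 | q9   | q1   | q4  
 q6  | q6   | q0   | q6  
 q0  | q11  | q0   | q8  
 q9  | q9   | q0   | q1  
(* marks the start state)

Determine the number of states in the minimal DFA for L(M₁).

States {q3,q7} cannot be reached from the start state, so discard them.
Initial partition by acceptance: {q8} | {q0,q1,q2,q4,q5,q6,q9,q10,q11,q12}.
On input 2, block {q0,q1,q2,q4,q5,q6,q9,q10,q11,q12} splits into {q2,q4,q5,q6,q9,q10,q11,q12} and {q0,q1}.
Split {q2,q4,q5,q6,q9,q10,q11,q12} by δ(·,1) → {q2,q6,q9,q12} and {q4,q5,q10,q11}.
Split {q2,q6,q9,q12} by δ(·,2) → {q2,q12} and {q6} and {q9}.
No further refinement is possible. Final partition (6 blocks): {q8} | {q2,q12} | {q0,q1} | {q4,q5,q10,q11} | {q6} | {q9}.

6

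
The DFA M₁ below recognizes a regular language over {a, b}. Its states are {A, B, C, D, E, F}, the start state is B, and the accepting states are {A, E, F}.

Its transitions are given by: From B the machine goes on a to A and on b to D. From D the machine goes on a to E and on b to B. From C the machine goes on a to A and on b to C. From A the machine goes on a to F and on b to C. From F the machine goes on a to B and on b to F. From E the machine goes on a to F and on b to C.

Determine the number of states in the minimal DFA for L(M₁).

3

P0 = {A,E,F} | {B,C,D}.
Refine {A,E,F} on symbol a: members go to different blocks, giving {A,E} and {F}.
No further refinement is possible. Final partition (3 blocks): {A,E} | {B,C,D} | {F}.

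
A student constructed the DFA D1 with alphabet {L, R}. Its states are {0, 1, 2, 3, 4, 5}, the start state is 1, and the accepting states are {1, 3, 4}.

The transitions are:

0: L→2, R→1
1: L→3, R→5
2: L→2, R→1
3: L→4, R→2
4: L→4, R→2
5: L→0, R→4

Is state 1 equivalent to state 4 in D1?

Initial partition by acceptance: {1,3,4} | {0,2,5}.
The partition is now stable with 2 blocks: {1,3,4} | {0,2,5}.
1 and 4 lie in the same block of the stable partition, so they are equivalent — no string distinguishes them.

Yes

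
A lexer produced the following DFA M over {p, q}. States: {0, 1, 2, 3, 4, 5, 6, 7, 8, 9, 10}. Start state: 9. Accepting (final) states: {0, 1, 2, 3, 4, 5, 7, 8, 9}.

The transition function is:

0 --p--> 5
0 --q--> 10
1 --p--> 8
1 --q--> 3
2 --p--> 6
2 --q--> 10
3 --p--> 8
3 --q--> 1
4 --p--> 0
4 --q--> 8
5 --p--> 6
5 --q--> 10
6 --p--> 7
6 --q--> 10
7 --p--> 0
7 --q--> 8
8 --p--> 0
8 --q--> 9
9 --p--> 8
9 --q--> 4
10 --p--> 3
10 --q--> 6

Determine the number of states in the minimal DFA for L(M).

First remove the unreachable states {2}; 10 states remain.
Initial partition by acceptance: {0,1,3,4,5,7,8,9} | {6,10}.
On input p, block {0,1,3,4,5,7,8,9} splits into {0,1,3,4,7,8,9} and {5}.
Split {0,1,3,4,7,8,9} by δ(·,p) → {1,3,4,7,8,9} and {0}.
On input p, block {1,3,4,7,8,9} splits into {1,3,9} and {4,7,8}.
Refine {1,3,9} on symbol q: members go to different blocks, giving {1,3} and {9}.
Refine {6,10} on symbol p: members go to different blocks, giving {6} and {10}.
Refine {4,7,8} on symbol q: members go to different blocks, giving {4,7} and {8}.
The partition is now stable with 8 blocks: {1,3} | {6} | {5} | {0} | {4,7} | {9} | {10} | {8}.

8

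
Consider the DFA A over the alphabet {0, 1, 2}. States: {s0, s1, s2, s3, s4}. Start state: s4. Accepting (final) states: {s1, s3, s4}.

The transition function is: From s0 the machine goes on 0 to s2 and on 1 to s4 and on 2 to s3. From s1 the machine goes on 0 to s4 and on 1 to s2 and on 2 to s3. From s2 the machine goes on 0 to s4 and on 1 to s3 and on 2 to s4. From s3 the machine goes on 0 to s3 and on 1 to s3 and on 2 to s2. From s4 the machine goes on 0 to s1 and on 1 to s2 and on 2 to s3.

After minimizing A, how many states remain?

3

States {s0} cannot be reached from the start state, so discard them.
Start with accepting vs non-accepting: {s1,s3,s4} | {s2}.
On input 1, block {s1,s3,s4} splits into {s1,s4} and {s3}.
The partition is now stable with 3 blocks: {s1,s4} | {s2} | {s3}.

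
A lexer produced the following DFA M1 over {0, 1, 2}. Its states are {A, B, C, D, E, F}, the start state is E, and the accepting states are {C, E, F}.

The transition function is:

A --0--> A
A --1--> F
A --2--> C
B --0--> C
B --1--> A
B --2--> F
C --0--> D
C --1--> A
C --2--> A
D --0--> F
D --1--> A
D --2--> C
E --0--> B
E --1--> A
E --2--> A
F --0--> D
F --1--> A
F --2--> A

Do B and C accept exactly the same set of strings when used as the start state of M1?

Initial partition by acceptance: {C,E,F} | {A,B,D}.
On input 0, block {A,B,D} splits into {B,D} and {A}.
Stable partition: {C,E,F} | {B,D} | {A} — 3 equivalence classes.
B and C end up in different blocks, so they are distinguishable. For instance, the string 'ε' is accepted from only C.

No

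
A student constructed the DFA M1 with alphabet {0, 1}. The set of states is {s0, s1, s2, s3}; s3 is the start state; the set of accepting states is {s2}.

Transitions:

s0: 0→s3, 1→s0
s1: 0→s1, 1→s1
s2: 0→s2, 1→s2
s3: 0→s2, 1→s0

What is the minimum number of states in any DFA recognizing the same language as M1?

States {s1} cannot be reached from the start state, so discard them.
Initial partition by acceptance: {s2} | {s0,s3}.
Refine {s0,s3} on symbol 0: members go to different blocks, giving {s0} and {s3}.
The partition is now stable with 3 blocks: {s2} | {s0} | {s3}.

3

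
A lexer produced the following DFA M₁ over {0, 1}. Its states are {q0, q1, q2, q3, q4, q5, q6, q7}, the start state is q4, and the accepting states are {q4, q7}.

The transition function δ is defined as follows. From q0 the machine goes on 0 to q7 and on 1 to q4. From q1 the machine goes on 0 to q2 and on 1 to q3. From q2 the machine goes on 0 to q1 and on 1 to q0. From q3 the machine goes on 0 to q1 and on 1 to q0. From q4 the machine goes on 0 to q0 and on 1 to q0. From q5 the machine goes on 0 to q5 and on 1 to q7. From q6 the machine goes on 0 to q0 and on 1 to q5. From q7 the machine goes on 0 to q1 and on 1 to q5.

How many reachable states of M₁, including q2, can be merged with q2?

States {q6} cannot be reached from the start state, so discard them.
P0 = {q4,q7} | {q0,q1,q2,q3,q5}.
Refine {q0,q1,q2,q3,q5} on symbol 0: members go to different blocks, giving {q1,q2,q3,q5} and {q0}.
Refine {q4,q7} on symbol 0: members go to different blocks, giving {q4} and {q7}.
Refine {q1,q2,q3,q5} on symbol 1: members go to different blocks, giving {q2,q3} and {q1} and {q5}.
Stable partition: {q4} | {q2,q3} | {q0} | {q7} | {q1} | {q5} — 6 equivalence classes.
The equivalence class containing q2 is {q2,q3}, of size 2.

2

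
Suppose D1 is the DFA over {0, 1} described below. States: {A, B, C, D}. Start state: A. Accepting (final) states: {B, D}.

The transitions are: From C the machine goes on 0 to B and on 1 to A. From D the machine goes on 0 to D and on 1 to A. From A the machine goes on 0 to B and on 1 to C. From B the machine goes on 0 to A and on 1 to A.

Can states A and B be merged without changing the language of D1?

No

First remove the unreachable states {D}; 3 states remain.
Start with accepting vs non-accepting: {B} | {A,C}.
The partition is now stable with 2 blocks: {B} | {A,C}.
A and B end up in different blocks, so they are distinguishable. For instance, the string 'ε' is accepted from only B.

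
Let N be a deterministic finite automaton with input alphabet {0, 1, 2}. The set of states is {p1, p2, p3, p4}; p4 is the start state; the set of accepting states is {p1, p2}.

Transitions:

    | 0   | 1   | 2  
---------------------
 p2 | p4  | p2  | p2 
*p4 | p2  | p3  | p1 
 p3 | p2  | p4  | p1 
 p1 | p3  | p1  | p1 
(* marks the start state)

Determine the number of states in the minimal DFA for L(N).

2

Every state is reachable, so we keep all 4.
P0 = {p1,p2} | {p3,p4}.
Stable partition: {p1,p2} | {p3,p4} — 2 equivalence classes.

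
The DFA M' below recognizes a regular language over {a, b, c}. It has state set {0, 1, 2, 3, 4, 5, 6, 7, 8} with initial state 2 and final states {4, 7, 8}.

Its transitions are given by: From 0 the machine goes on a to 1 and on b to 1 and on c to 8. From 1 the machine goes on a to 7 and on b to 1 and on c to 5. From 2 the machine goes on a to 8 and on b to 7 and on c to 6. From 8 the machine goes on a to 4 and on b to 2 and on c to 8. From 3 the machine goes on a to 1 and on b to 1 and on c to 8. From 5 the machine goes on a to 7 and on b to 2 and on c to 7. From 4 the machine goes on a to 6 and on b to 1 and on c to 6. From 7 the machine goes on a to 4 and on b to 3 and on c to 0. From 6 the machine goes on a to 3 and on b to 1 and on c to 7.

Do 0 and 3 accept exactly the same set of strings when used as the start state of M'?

All states are reachable from the start state.
Start with accepting vs non-accepting: {4,7,8} | {0,1,2,3,5,6}.
Refine {4,7,8} on symbol a: members go to different blocks, giving {7,8} and {4}.
On input c, block {7,8} splits into {7} and {8}.
On input a, block {0,1,2,3,5,6} splits into {0,3,6} and {1,5} and {2}.
Split {0,3,6} by δ(·,a) → {0,3} and {6}.
Refine {1,5} on symbol b: members go to different blocks, giving {1} and {5}.
Stable partition: {7} | {0,3} | {4} | {8} | {1} | {2} | {6} | {5} — 8 equivalence classes.
0 and 3 lie in the same block of the stable partition, so they are equivalent — no string distinguishes them.

Yes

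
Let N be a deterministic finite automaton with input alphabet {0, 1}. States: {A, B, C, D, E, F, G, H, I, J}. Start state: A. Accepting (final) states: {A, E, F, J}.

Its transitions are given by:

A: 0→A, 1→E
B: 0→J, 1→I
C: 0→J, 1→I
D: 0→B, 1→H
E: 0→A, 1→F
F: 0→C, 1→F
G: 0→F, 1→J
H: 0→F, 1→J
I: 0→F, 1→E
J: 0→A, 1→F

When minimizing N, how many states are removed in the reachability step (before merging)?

4

Starting at A and following transitions, the reachable set is {A, C, E, F, I, J}. That leaves B, D, G, H unreachable — 4 in total.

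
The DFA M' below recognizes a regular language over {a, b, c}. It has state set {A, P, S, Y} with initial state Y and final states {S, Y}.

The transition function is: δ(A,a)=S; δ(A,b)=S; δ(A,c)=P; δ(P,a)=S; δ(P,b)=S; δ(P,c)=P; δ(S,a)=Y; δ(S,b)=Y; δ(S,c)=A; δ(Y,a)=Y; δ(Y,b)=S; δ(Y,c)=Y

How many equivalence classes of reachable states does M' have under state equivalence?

P0 = {S,Y} | {A,P}.
Split {S,Y} by δ(·,c) → {Y} and {S}.
Stable partition: {Y} | {A,P} | {S} — 3 equivalence classes.

3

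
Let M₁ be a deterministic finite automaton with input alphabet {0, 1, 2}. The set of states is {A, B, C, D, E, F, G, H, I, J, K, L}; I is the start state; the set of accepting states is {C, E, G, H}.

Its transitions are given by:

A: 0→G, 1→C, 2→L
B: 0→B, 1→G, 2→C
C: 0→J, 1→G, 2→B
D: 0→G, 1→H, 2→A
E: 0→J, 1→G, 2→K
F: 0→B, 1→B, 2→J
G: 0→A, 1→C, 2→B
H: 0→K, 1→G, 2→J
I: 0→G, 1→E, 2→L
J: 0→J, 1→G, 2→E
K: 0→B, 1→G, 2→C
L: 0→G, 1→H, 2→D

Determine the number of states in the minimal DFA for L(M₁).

First remove the unreachable states {F}; 11 states remain.
P0 = {C,E,G,H} | {A,B,D,I,J,K,L}.
Refine {A,B,D,I,J,K,L} on symbol 0: members go to different blocks, giving {A,D,I,L} and {B,J,K}.
On input 0, block {C,E,G,H} splits into {C,E,H} and {G}.
The partition is now stable with 4 blocks: {C,E,H} | {A,D,I,L} | {B,J,K} | {G}.

4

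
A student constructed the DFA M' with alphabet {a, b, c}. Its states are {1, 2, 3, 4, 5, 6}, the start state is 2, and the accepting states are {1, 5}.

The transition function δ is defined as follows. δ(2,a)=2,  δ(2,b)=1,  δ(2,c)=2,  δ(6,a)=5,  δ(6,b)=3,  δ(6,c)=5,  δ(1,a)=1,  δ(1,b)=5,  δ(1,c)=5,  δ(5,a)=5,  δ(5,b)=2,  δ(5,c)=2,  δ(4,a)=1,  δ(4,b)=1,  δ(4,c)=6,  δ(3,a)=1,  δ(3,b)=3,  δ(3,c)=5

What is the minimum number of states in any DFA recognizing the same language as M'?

3

First remove the unreachable states {3,4,6}; 3 states remain.
Start with accepting vs non-accepting: {1,5} | {2}.
Split {1,5} by δ(·,b) → {1} and {5}.
The partition is now stable with 3 blocks: {1} | {2} | {5}.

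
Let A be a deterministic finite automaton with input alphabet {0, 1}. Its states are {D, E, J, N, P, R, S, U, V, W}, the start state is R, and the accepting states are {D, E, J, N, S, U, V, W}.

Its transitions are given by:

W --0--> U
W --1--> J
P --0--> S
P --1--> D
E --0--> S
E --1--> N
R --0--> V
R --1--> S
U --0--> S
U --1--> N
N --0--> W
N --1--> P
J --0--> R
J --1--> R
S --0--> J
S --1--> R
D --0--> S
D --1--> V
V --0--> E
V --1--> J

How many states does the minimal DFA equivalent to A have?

Every state is reachable, so we keep all 10.
P0 = {D,E,J,N,S,U,V,W} | {P,R}.
Refine {D,E,J,N,S,U,V,W} on symbol 0: members go to different blocks, giving {D,E,N,S,U,V,W} and {J}.
Split {D,E,N,S,U,V,W} by δ(·,0) → {D,E,N,U,V,W} and {S}.
Refine {D,E,N,U,V,W} on symbol 0: members go to different blocks, giving {N,V,W} and {D,E,U}.
Split {N,V,W} by δ(·,0) → {V,W} and {N}.
Refine {P,R} on symbol 0: members go to different blocks, giving {R} and {P}.
On input 1, block {D,E,U} splits into {E,U} and {D}.
Stable partition: {V,W} | {R} | {J} | {S} | {E,U} | {N} | {P} | {D} — 8 equivalence classes.

8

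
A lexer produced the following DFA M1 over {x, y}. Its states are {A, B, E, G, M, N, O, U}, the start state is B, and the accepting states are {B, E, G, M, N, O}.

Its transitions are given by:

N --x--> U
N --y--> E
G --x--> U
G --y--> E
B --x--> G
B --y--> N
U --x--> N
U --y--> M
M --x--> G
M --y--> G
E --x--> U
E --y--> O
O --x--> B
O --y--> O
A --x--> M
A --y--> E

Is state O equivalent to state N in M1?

Reachable states from the start: {B,E,G,M,N,O,U}. Unreachable: {A} — drop them.
Start with accepting vs non-accepting: {B,E,G,M,N,O} | {U}.
Split {B,E,G,M,N,O} by δ(·,x) → {B,M,O} and {E,G,N}.
On input x, block {B,M,O} splits into {B,M} and {O}.
On input y, block {E,G,N} splits into {G,N} and {E}.
No further refinement is possible. Final partition (5 blocks): {B,M} | {U} | {G,N} | {O} | {E}.
O and N end up in different blocks, so they are distinguishable. For instance, the string 'x' is accepted from only O.

No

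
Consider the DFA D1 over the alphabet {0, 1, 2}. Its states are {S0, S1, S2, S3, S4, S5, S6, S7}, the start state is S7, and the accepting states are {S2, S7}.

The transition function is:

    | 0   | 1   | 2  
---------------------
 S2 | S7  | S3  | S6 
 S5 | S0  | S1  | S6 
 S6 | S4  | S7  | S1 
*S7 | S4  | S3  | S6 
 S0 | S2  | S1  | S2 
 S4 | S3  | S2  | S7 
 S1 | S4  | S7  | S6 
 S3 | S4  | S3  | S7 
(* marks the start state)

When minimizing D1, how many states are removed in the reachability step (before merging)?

2

No path from S7 leads to S0, S5; the other 6 states are all reachable.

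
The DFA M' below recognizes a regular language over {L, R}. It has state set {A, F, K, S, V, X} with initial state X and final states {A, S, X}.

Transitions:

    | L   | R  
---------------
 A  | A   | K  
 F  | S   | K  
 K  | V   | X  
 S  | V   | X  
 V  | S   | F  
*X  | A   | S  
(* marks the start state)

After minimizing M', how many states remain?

6

Start with accepting vs non-accepting: {A,S,X} | {F,K,V}.
Refine {A,S,X} on symbol L: members go to different blocks, giving {A,X} and {S}.
Refine {A,X} on symbol R: members go to different blocks, giving {A} and {X}.
Split {F,K,V} by δ(·,L) → {F,V} and {K}.
On input R, block {F,V} splits into {F} and {V}.
The partition is now stable with 6 blocks: {A} | {F} | {S} | {X} | {K} | {V}.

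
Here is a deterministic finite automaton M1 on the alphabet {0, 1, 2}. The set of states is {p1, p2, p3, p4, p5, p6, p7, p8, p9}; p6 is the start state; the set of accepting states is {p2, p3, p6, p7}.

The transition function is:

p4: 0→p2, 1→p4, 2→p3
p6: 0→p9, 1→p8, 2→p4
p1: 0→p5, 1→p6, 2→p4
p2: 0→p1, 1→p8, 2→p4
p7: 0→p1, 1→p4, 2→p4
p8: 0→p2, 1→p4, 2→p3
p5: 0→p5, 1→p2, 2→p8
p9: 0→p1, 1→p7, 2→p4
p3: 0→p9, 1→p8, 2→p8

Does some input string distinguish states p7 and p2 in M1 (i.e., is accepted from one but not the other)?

No

Every state is reachable, so we keep all 9.
Start with accepting vs non-accepting: {p2,p3,p6,p7} | {p1,p4,p5,p8,p9}.
On input 0, block {p1,p4,p5,p8,p9} splits into {p1,p5,p9} and {p4,p8}.
Stable partition: {p2,p3,p6,p7} | {p1,p5,p9} | {p4,p8} — 3 equivalence classes.
p7 and p2 lie in the same block of the stable partition, so they are equivalent — no string distinguishes them.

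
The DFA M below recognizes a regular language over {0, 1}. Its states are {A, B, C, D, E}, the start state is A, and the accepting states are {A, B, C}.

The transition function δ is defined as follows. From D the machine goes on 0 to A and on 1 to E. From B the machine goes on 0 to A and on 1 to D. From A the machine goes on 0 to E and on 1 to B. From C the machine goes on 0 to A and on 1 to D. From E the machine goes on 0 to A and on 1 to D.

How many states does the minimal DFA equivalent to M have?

3

Reachable states from the start: {A,B,D,E}. Unreachable: {C} — drop them.
Initial partition by acceptance: {A,B} | {D,E}.
Refine {A,B} on symbol 0: members go to different blocks, giving {A} and {B}.
The partition is now stable with 3 blocks: {A} | {D,E} | {B}.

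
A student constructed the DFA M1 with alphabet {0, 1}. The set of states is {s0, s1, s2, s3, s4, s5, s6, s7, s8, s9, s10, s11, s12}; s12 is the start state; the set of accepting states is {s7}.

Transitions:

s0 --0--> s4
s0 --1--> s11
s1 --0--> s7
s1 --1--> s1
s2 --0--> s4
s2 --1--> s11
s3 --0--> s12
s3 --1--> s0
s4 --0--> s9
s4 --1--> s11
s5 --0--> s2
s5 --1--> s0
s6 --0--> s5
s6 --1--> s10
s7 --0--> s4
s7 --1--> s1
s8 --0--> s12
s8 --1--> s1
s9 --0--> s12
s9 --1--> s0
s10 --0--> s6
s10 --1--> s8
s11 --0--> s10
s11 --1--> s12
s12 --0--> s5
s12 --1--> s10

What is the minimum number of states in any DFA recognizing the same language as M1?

First remove the unreachable states {s3}; 12 states remain.
P0 = {s7} | {s0,s1,s2,s4,s5,s6,s8,s9,s10,s11,s12}.
Refine {s0,s1,s2,s4,s5,s6,s8,s9,s10,s11,s12} on symbol 0: members go to different blocks, giving {s0,s2,s4,s5,s6,s8,s9,s10,s11,s12} and {s1}.
Refine {s0,s2,s4,s5,s6,s8,s9,s10,s11,s12} on symbol 1: members go to different blocks, giving {s0,s2,s4,s5,s6,s9,s10,s11,s12} and {s8}.
On input 1, block {s0,s2,s4,s5,s6,s9,s10,s11,s12} splits into {s0,s2,s4,s5,s6,s9,s11,s12} and {s10}.
Split {s0,s2,s4,s5,s6,s9,s11,s12} by δ(·,0) → {s0,s2,s4,s5,s6,s9,s12} and {s11}.
Split {s0,s2,s4,s5,s6,s9,s12} by δ(·,1) → {s0,s2,s4} and {s5,s9} and {s6,s12}.
Refine {s0,s2,s4} on symbol 0: members go to different blocks, giving {s0,s2} and {s4}.
Refine {s5,s9} on symbol 0: members go to different blocks, giving {s5} and {s9}.
The partition is now stable with 10 blocks: {s7} | {s0,s2} | {s1} | {s8} | {s10} | {s11} | {s5} | {s6,s12} | {s4} | {s9}.

10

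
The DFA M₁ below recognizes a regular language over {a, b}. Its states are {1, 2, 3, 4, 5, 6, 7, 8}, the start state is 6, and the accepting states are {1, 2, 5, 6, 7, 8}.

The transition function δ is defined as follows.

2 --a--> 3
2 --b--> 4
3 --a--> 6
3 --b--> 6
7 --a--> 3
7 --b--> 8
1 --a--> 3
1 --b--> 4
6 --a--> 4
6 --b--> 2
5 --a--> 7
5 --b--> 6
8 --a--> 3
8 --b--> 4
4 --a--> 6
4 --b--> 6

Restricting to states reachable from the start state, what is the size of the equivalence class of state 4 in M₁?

2

Reachable states from the start: {2,3,4,6}. Unreachable: {1,5,7,8} — drop them.
Start with accepting vs non-accepting: {2,6} | {3,4}.
Refine {2,6} on symbol b: members go to different blocks, giving {2} and {6}.
The partition is now stable with 3 blocks: {2} | {3,4} | {6}.
The equivalence class containing 4 is {3,4}, of size 2.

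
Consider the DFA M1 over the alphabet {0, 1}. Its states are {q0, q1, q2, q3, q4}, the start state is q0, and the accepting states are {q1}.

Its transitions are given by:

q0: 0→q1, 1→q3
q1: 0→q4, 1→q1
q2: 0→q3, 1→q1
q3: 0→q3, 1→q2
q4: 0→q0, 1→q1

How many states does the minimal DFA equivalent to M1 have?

5

All states are reachable from the start state.
Initial partition by acceptance: {q1} | {q0,q2,q3,q4}.
Split {q0,q2,q3,q4} by δ(·,0) → {q2,q3,q4} and {q0}.
Refine {q2,q3,q4} on symbol 0: members go to different blocks, giving {q2,q3} and {q4}.
Refine {q2,q3} on symbol 1: members go to different blocks, giving {q2} and {q3}.
No further refinement is possible. Final partition (5 blocks): {q1} | {q2} | {q0} | {q4} | {q3}.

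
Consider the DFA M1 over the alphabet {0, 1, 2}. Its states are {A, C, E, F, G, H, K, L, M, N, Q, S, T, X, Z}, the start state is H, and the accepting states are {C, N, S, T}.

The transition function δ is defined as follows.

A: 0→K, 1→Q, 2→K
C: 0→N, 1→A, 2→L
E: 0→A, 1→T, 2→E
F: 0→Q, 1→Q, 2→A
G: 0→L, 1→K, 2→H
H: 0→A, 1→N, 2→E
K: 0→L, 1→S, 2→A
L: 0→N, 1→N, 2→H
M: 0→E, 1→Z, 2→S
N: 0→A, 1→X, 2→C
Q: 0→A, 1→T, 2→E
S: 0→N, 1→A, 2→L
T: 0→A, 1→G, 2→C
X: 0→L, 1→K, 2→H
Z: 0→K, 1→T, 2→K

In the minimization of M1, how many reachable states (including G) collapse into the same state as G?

2

Reachable states from the start: {A,C,E,G,H,K,L,N,Q,S,T,X}. Unreachable: {F,M,Z} — drop them.
Initial partition by acceptance: {C,N,S,T} | {A,E,G,H,K,L,Q,X}.
On input 0, block {C,N,S,T} splits into {N,T} and {C,S}.
Split {A,E,G,H,K,L,Q,X} by δ(·,0) → {A,E,G,H,K,Q,X} and {L}.
Refine {A,E,G,H,K,Q,X} on symbol 0: members go to different blocks, giving {A,E,H,Q} and {G,K,X}.
Split {A,E,H,Q} by δ(·,0) → {E,H,Q} and {A}.
Refine {G,K,X} on symbol 1: members go to different blocks, giving {G,X} and {K}.
Stable partition: {N,T} | {E,H,Q} | {C,S} | {L} | {G,X} | {A} | {K} — 7 equivalence classes.
State G belongs to the block {G,X}, which has 2 states.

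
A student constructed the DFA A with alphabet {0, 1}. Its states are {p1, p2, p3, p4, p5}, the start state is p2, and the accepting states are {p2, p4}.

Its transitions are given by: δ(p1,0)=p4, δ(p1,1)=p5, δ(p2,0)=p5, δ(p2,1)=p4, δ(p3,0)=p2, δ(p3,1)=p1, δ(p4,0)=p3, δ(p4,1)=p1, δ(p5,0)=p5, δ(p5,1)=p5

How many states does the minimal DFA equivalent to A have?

5

Start with accepting vs non-accepting: {p2,p4} | {p1,p3,p5}.
On input 1, block {p2,p4} splits into {p2} and {p4}.
On input 0, block {p1,p3,p5} splits into {p1} and {p3} and {p5}.
No further refinement is possible. Final partition (5 blocks): {p2} | {p1} | {p4} | {p3} | {p5}.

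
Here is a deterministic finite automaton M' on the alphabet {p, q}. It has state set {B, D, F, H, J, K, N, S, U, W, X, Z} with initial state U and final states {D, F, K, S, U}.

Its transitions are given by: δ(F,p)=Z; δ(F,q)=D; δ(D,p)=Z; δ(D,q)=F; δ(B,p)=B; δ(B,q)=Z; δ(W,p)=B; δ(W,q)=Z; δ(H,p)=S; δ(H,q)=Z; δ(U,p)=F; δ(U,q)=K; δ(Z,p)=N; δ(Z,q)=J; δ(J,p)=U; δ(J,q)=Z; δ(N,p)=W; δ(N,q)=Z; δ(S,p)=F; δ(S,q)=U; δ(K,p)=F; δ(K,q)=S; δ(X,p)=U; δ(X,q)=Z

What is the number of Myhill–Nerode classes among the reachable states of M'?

First remove the unreachable states {H,X}; 10 states remain.
Initial partition by acceptance: {D,F,K,S,U} | {B,J,N,W,Z}.
On input p, block {D,F,K,S,U} splits into {K,S,U} and {D,F}.
Split {B,J,N,W,Z} by δ(·,p) → {B,N,W,Z} and {J}.
Refine {B,N,W,Z} on symbol q: members go to different blocks, giving {B,N,W} and {Z}.
Stable partition: {K,S,U} | {B,N,W} | {D,F} | {J} | {Z} — 5 equivalence classes.

5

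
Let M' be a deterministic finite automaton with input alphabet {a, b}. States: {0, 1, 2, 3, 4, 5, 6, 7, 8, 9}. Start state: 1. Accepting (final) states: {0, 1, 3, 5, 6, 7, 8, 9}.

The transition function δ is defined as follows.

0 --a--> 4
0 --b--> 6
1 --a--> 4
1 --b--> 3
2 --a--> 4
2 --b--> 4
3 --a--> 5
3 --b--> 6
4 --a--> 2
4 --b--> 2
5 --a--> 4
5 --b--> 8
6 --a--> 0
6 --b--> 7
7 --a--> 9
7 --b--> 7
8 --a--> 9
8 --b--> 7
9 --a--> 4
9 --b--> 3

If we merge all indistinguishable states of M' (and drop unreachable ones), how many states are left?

3

Every state is reachable, so we keep all 10.
Initial partition by acceptance: {0,1,3,5,6,7,8,9} | {2,4}.
Refine {0,1,3,5,6,7,8,9} on symbol a: members go to different blocks, giving {0,1,5,9} and {3,6,7,8}.
The partition is now stable with 3 blocks: {0,1,5,9} | {2,4} | {3,6,7,8}.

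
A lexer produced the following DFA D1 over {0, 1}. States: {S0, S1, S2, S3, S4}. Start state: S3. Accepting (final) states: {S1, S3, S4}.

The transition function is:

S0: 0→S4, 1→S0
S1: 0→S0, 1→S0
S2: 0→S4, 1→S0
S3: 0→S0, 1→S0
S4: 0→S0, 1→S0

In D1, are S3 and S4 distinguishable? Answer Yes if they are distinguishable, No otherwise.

First remove the unreachable states {S1,S2}; 3 states remain.
Initial partition by acceptance: {S3,S4} | {S0}.
Stable partition: {S3,S4} | {S0} — 2 equivalence classes.
S3 and S4 lie in the same block of the stable partition, so they are equivalent — no string distinguishes them.

No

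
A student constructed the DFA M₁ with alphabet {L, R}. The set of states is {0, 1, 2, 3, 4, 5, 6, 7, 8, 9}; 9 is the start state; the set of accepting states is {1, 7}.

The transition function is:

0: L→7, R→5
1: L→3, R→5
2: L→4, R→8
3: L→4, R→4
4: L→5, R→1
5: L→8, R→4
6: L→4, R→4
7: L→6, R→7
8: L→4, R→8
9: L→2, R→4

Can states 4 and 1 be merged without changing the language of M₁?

No

Reachable states from the start: {1,2,3,4,5,8,9}. Unreachable: {0,6,7} — drop them.
Start with accepting vs non-accepting: {1} | {2,3,4,5,8,9}.
Refine {2,3,4,5,8,9} on symbol R: members go to different blocks, giving {2,3,5,8,9} and {4}.
Split {2,3,5,8,9} by δ(·,L) → {2,3,8} and {5,9}.
Split {2,3,8} by δ(·,R) → {2,8} and {3}.
Stable partition: {1} | {2,8} | {4} | {5,9} | {3} — 5 equivalence classes.
4 and 1 end up in different blocks, so they are distinguishable. For instance, the string 'ε' is accepted from only 1.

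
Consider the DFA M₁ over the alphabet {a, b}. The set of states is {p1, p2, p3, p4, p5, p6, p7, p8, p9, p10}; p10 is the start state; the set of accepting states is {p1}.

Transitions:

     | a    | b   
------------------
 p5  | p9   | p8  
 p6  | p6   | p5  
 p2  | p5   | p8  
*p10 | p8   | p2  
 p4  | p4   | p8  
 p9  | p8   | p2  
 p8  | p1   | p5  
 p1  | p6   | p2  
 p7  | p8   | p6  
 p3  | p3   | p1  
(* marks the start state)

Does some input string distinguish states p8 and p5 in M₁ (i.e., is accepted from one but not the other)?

Yes

States {p3,p4,p7} cannot be reached from the start state, so discard them.
P0 = {p1} | {p2,p5,p6,p8,p9,p10}.
Refine {p2,p5,p6,p8,p9,p10} on symbol a: members go to different blocks, giving {p2,p5,p6,p9,p10} and {p8}.
Split {p2,p5,p6,p9,p10} by δ(·,a) → {p2,p5,p6} and {p9,p10}.
On input a, block {p2,p5,p6} splits into {p2,p6} and {p5}.
Refine {p2,p6} on symbol a: members go to different blocks, giving {p2} and {p6}.
Stable partition: {p1} | {p2} | {p8} | {p9,p10} | {p5} | {p6} — 6 equivalence classes.
p8 and p5 end up in different blocks, so they are distinguishable. For instance, the string 'a' is accepted from only p8.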